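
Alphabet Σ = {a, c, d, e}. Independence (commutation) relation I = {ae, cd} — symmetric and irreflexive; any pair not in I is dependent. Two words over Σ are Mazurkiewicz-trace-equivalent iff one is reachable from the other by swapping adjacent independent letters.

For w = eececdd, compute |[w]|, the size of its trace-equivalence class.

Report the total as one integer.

#0=e has no predecessor
#1=e depends on [0:e]
#2=c depends on [1:e]
#3=e depends on [2:c]
#4=c depends on [3:e]
#5=d depends on [3:e]
#6=d depends on [5:d]
sources: [0:e]
N(rest) = Σ N(rest − s) over sources s of rest; N(one piece) = 1:
  size 1 → [4]=1  [6]=1
  size 2 → [4,6]=2  [5,6]=1
  size 3 → [4,5,6]=3
  size 4 → [3,4,5,6]=3
  size 5 → [2,3,4,5,6]=3
  first=0(e) contributes 3

3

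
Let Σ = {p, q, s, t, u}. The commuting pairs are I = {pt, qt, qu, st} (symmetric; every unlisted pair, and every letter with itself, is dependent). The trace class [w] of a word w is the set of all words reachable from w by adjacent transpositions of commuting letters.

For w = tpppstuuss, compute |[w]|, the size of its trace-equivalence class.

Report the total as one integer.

15

piece 0:t — minimal
piece 1:p — minimal
piece 2:p rests on {1:p}
piece 3:p rests on {2:p}
piece 4:s rests on {3:p}
piece 5:t rests on {0:t}
piece 6:u rests on {4:s, 5:t}
piece 7:u rests on {6:u}
piece 8:s rests on {7:u}
piece 9:s rests on {8:s}
minimal pieces: {0:t, 1:p}
ways to finish when only these pieces remain (= sum over removing one remaining piece with nothing left below it):
  1 left: {9}→1
  2 left: {8,9}→1
  3 left: {7,8,9}→1
  4 left: {6,7,8,9}→1
  5 left: {4,6,7,8,9}→1  {5,6,7,8,9}→1
  6 left: {0,5,6,7,8,9}→1  {3,4,6,7,8,9}→1  {4,5,6,7,8,9}→2
  7 left: {0,4,5,6,7,8,9}→3  {2,3,4,6,7,8,9}→1  {3,4,5,6,7,8,9}→3
  8 left: {0,3,4,5,6,7,8,9}→6  {1,2,3,4,6,7,8,9}→1  {2,3,4,5,6,7,8,9}→4
  placing 0:t first → 5 extensions
  placing 1:p first → 10 extensions
total linear extensions = 15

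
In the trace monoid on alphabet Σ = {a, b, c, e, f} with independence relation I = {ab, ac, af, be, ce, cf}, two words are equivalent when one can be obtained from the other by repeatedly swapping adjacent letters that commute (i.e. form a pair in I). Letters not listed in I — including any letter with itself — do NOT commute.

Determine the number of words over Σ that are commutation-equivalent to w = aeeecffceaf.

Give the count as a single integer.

110

#0=a has no predecessor
#1=e depends on [0:a]
#2=e depends on [1:e]
#3=e depends on [2:e]
#4=c has no predecessor
#5=f depends on [3:e]
#6=f depends on [5:f]
#7=c depends on [4:c]
#8=e depends on [6:f]
#9=a depends on [8:e]
#10=f depends on [8:e]
sources: [0:a, 4:c]
N(rest) = Σ N(rest − s) over sources s of rest; N(one piece) = 1:
  size 1 → [7]=1  [9]=1  [10]=1
  size 2 → [4,7]=1  [7,9]=2  [7,10]=2  [9,10]=2
  size 3 → [4,7,9]=3  [4,7,10]=3  [7,9,10]=6  [8,9,10]=2
  size 4 → [4,7,9,10]=12  [6,8,9,10]=2  [7,8,9,10]=8
  size 5 → [4,7,8,9,10]=20  [5,6,8,9,10]=2  [6,7,8,9,10]=10
  size 6 → [3,5,6,8,9,10]=2  [4,6,7,8,9,10]=30  [5,6,7,8,9,10]=12
  size 7 → [2,3,5,6,8,9,10]=2  [3,5,6,7,8,9,10]=14  [4,5,6,7,8,9,10]=42
  size 8 → [1,2,3,5,6,8,9,10]=2  [2,3,5,6,7,8,9,10]=16  [3,4,5,6,7,8,9,10]=56
  size 9 → [0,1,2,3,5,6,8,9,10]=2  [1,2,3,5,6,7,8,9,10]=18  [2,3,4,5,6,7,8,9,10]=72
  first=0(a) contributes 90
  first=4(c) contributes 20
|[w]| = 110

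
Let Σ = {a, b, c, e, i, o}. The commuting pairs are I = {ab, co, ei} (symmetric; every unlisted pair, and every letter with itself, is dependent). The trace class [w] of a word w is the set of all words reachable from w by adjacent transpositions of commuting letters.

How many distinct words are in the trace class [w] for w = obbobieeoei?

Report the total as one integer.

#0=o has no predecessor
#1=b depends on [0:o]
#2=b depends on [1:b]
#3=o depends on [2:b]
#4=b depends on [3:o]
#5=i depends on [4:b]
#6=e depends on [4:b]
#7=e depends on [6:e]
#8=o depends on [5:i, 7:e]
#9=e depends on [8:o]
#10=i depends on [8:o]
sources: [0:o]
N(rest) = Σ N(rest − s) over sources s of rest; N(one piece) = 1:
  size 1 → [9]=1  [10]=1
  size 2 → [9,10]=2
  size 3 → [8,9,10]=2
  size 4 → [5,8,9,10]=2  [7,8,9,10]=2
  size 5 → [5,7,8,9,10]=4  [6,7,8,9,10]=2
  size 6 → [5,6,7,8,9,10]=6
  size 7 → [4,5,6,7,8,9,10]=6
  size 8 → [3,4,5,6,7,8,9,10]=6
  size 9 → [2,3,4,5,6,7,8,9,10]=6
  first=0(o) contributes 6

6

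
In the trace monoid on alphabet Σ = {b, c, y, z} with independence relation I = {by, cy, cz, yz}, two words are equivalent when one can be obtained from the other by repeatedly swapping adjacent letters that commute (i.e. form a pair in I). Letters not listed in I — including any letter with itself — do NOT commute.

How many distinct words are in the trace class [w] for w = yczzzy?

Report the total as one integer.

#0=y has no predecessor
#1=c has no predecessor
#2=z has no predecessor
#3=z depends on [2:z]
#4=z depends on [3:z]
#5=y depends on [0:y]
sources: [0:y, 1:c, 2:z]
N(rest) = Σ N(rest − s) over sources s of rest; N(one piece) = 1:
  size 1 → [1]=1  [4]=1  [5]=1
  size 2 → [0,5]=1  [1,4]=2  [1,5]=2  [3,4]=1  [4,5]=2
  size 3 → [0,1,5]=3  [0,4,5]=3  [1,3,4]=3  [1,4,5]=6  [2,3,4]=1  [3,4,5]=3
  size 4 → [0,1,4,5]=12  [0,3,4,5]=6  [1,2,3,4]=4  [1,3,4,5]=12  [2,3,4,5]=4
  first=0(y) contributes 20
  first=1(c) contributes 10
  first=2(z) contributes 30
|[w]| = 60

60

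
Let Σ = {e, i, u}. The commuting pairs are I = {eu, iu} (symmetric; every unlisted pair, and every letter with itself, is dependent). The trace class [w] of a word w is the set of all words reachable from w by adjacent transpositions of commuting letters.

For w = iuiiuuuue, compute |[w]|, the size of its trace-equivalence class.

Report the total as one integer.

126

drop 0:i onto floor
drop 1:u onto floor
drop 2:i onto {0:i}
drop 3:i onto {2:i}
drop 4:u onto {1:u}
drop 5:u onto {4:u}
drop 6:u onto {5:u}
drop 7:u onto {6:u}
drop 8:e onto {3:i}
ground layer = {0:i, 1:u}
drop-orders for the pieces not yet dropped (sum over which currently-grounded one goes next):
  1 to go: {7} 1  {8} 1
  2 to go: {3,8} 1  {6,7} 1  {7,8} 2
  3 to go: {2,3,8} 1  {3,7,8} 3  {5,6,7} 1  {6,7,8} 3
  4 to go: {0,2,3,8} 1  {2,3,7,8} 4  {3,6,7,8} 6  {4,5,6,7} 1  {5,6,7,8} 4
  5 to go: {0,2,3,7,8} 5  {1,4,5,6,7} 1  {2,3,6,7,8} 10  {3,5,6,7,8} 10  {4,5,6,7,8} 5
  6 to go: {0,2,3,6,7,8} 15  {1,4,5,6,7,8} 6  {2,3,5,6,7,8} 20  {3,4,5,6,7,8} 15
  7 to go: {0,2,3,5,6,7,8} 35  {1,3,4,5,6,7,8} 21  {2,3,4,5,6,7,8} 35
  if 0:i drops first: 56 orders
  if 1:u drops first: 70 orders
heap linearizations: 126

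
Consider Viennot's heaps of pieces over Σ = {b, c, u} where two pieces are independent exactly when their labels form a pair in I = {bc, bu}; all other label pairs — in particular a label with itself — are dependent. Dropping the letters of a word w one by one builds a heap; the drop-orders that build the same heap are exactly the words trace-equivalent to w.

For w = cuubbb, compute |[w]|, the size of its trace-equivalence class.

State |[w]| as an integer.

0(c) covers ∅
1(u) covers 0:c
2(u) covers 1:u
3(b) covers ∅
4(b) covers 3:b
5(b) covers 4:b
floor of heap: 0:c, 3:b
completions by unplaced set U, small U first (add the entries for U minus each lowest piece of U):
  |U|=1: {2}:1  {5}:1
  |U|=2: {1,2}:1  {2,5}:2  {4,5}:1
  |U|=3: {0,1,2}:1  {1,2,5}:3  {2,4,5}:3  {3,4,5}:1
  |U|=4: {0,1,2,5}:4  {1,2,4,5}:6  {2,3,4,5}:4
  start at 0(c): 10
  start at 3(b): 10
sum over floor = 20

20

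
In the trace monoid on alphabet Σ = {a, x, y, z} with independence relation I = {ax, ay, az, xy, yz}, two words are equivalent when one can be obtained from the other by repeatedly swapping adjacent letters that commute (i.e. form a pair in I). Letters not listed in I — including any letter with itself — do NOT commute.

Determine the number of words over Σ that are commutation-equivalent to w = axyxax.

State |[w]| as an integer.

piece 0:a — minimal
piece 1:x — minimal
piece 2:y — minimal
piece 3:x rests on {1:x}
piece 4:a rests on {0:a}
piece 5:x rests on {3:x}
minimal pieces: {0:a, 1:x, 2:y}
ways to finish when only these pieces remain (= sum over removing one remaining piece with nothing left below it):
  1 left: {2}→1  {4}→1  {5}→1
  2 left: {0,4}→1  {2,4}→2  {2,5}→2  {3,5}→1  {4,5}→2
  3 left: {0,2,4}→3  {0,4,5}→3  {1,3,5}→1  {2,3,5}→3  {2,4,5}→6  {3,4,5}→3
  4 left: {0,2,4,5}→12  {0,3,4,5}→6  {1,2,3,5}→4  {1,3,4,5}→4  {2,3,4,5}→12
  placing 0:a first → 20 extensions
  placing 1:x first → 30 extensions
  placing 2:y first → 10 extensions
total linear extensions = 60

60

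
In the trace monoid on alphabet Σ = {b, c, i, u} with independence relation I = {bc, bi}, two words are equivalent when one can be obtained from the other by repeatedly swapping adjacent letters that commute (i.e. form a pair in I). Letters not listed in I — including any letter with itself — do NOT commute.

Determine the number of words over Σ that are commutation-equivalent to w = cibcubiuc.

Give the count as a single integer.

8

drop 0:c onto floor
drop 1:i onto {0:c}
drop 2:b onto floor
drop 3:c onto {1:i}
drop 4:u onto {2:b, 3:c}
drop 5:b onto {4:u}
drop 6:i onto {4:u}
drop 7:u onto {5:b, 6:i}
drop 8:c onto {7:u}
ground layer = {0:c, 2:b}
drop-orders for the pieces not yet dropped (sum over which currently-grounded one goes next):
  1 to go: {8} 1
  2 to go: {7,8} 1
  3 to go: {5,7,8} 1  {6,7,8} 1
  4 to go: {5,6,7,8} 2
  5 to go: {4,5,6,7,8} 2
  6 to go: {2,4,5,6,7,8} 2  {3,4,5,6,7,8} 2
  7 to go: {1,3,4,5,6,7,8} 2  {2,3,4,5,6,7,8} 4
  if 0:c drops first: 6 orders
  if 2:b drops first: 2 orders
heap linearizations: 8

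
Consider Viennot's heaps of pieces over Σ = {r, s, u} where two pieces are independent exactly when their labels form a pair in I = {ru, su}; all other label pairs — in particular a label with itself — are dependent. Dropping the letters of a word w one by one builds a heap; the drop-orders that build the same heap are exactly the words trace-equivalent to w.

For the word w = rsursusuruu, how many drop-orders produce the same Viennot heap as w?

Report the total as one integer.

462

0(r) covers ∅
1(s) covers 0:r
2(u) covers ∅
3(r) covers 1:s
4(s) covers 3:r
5(u) covers 2:u
6(s) covers 4:s
7(u) covers 5:u
8(r) covers 6:s
9(u) covers 7:u
10(u) covers 9:u
floor of heap: 0:r, 2:u
completions by unplaced set U, small U first (add the entries for U minus each lowest piece of U):
  |U|=1: {8}:1  {10}:1
  |U|=2: {6,8}:1  {8,10}:2  {9,10}:1
  |U|=3: {4,6,8}:1  {6,8,10}:3  {7,9,10}:1  {8,9,10}:3
  |U|=4: {3,4,6,8}:1  {4,6,8,10}:4  {5,7,9,10}:1  {6,8,9,10}:6  {7,8,9,10}:4
  |U|=5: {1,3,4,6,8}:1  {2,5,7,9,10}:1  {3,4,6,8,10}:5  {4,6,8,9,10}:10  {5,7,8,9,10}:5  {6,7,8,9,10}:10
  |U|=6: {0,1,3,4,6,8}:1  {1,3,4,6,8,10}:6  {2,5,7,8,9,10}:6  {3,4,6,8,9,10}:15  {4,6,7,8,9,10}:20  {5,6,7,8,9,10}:15
  |U|=7: {0,1,3,4,6,8,10}:7  {1,3,4,6,8,9,10}:21  {2,5,6,7,8,9,10}:21  {3,4,6,7,8,9,10}:35  {4,5,6,7,8,9,10}:35
  |U|=8: {0,1,3,4,6,8,9,10}:28  {1,3,4,6,7,8,9,10}:56  {2,4,5,6,7,8,9,10}:56  {3,4,5,6,7,8,9,10}:70
  |U|=9: {0,1,3,4,6,7,8,9,10}:84  {1,3,4,5,6,7,8,9,10}:126  {2,3,4,5,6,7,8,9,10}:126
  start at 0(r): 252
  start at 2(u): 210
sum over floor = 462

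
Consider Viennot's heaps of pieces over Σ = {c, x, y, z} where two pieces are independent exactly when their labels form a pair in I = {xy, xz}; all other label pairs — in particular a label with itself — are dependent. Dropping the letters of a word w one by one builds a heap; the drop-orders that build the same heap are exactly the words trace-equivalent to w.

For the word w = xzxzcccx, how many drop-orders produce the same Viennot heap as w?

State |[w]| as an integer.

6

0(x) covers ∅
1(z) covers ∅
2(x) covers 0:x
3(z) covers 1:z
4(c) covers 2:x, 3:z
5(c) covers 4:c
6(c) covers 5:c
7(x) covers 6:c
floor of heap: 0:x, 1:z
completions by unplaced set U, small U first (add the entries for U minus each lowest piece of U):
  |U|=1: {7}:1
  |U|=2: {6,7}:1
  |U|=3: {5,6,7}:1
  |U|=4: {4,5,6,7}:1
  |U|=5: {2,4,5,6,7}:1  {3,4,5,6,7}:1
  |U|=6: {0,2,4,5,6,7}:1  {1,3,4,5,6,7}:1  {2,3,4,5,6,7}:2
  start at 0(x): 3
  start at 1(z): 3
sum over floor = 6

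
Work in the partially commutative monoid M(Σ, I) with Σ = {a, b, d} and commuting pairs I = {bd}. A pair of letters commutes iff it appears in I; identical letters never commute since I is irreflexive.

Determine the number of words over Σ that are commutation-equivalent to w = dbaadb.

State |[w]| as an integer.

#0=d has no predecessor
#1=b has no predecessor
#2=a depends on [0:d, 1:b]
#3=a depends on [2:a]
#4=d depends on [3:a]
#5=b depends on [3:a]
sources: [0:d, 1:b]
N(rest) = Σ N(rest − s) over sources s of rest; N(one piece) = 1:
  size 1 → [4]=1  [5]=1
  size 2 → [4,5]=2
  size 3 → [3,4,5]=2
  size 4 → [2,3,4,5]=2
  first=0(d) contributes 2
  first=1(b) contributes 2
|[w]| = 4

4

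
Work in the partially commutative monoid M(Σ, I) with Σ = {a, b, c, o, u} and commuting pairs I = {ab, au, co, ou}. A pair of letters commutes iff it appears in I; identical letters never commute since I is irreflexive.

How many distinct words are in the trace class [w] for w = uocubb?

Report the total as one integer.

drop 0:u onto floor
drop 1:o onto floor
drop 2:c onto {0:u}
drop 3:u onto {2:c}
drop 4:b onto {1:o, 3:u}
drop 5:b onto {4:b}
ground layer = {0:u, 1:o}
drop-orders for the pieces not yet dropped (sum over which currently-grounded one goes next):
  1 to go: {5} 1
  2 to go: {4,5} 1
  3 to go: {1,4,5} 1  {3,4,5} 1
  4 to go: {1,3,4,5} 2  {2,3,4,5} 1
  if 0:u drops first: 3 orders
  if 1:o drops first: 1 orders
heap linearizations: 4

4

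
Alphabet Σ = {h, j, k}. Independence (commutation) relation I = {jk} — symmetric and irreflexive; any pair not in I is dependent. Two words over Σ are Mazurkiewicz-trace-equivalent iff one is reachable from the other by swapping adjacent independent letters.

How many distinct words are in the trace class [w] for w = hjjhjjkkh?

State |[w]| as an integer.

6

piece 0:h — minimal
piece 1:j rests on {0:h}
piece 2:j rests on {1:j}
piece 3:h rests on {2:j}
piece 4:j rests on {3:h}
piece 5:j rests on {4:j}
piece 6:k rests on {3:h}
piece 7:k rests on {6:k}
piece 8:h rests on {5:j, 7:k}
minimal pieces: {0:h}
ways to finish when only these pieces remain (= sum over removing one remaining piece with nothing left below it):
  1 left: {8}→1
  2 left: {5,8}→1  {7,8}→1
  3 left: {4,5,8}→1  {5,7,8}→2  {6,7,8}→1
  4 left: {4,5,7,8}→3  {5,6,7,8}→3
  5 left: {4,5,6,7,8}→6
  6 left: {3,4,5,6,7,8}→6
  7 left: {2,3,4,5,6,7,8}→6
  placing 0:h first → 6 extensions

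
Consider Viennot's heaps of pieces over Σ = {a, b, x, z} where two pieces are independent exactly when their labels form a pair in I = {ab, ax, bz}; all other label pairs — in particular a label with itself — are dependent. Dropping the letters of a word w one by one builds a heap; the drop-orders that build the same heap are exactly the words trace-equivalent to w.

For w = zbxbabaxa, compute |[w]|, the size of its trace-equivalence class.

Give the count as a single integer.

91

drop 0:z onto floor
drop 1:b onto floor
drop 2:x onto {0:z, 1:b}
drop 3:b onto {2:x}
drop 4:a onto {0:z}
drop 5:b onto {3:b}
drop 6:a onto {4:a}
drop 7:x onto {5:b}
drop 8:a onto {6:a}
ground layer = {0:z, 1:b}
drop-orders for the pieces not yet dropped (sum over which currently-grounded one goes next):
  1 to go: {7} 1  {8} 1
  2 to go: {5,7} 1  {6,8} 1  {7,8} 2
  3 to go: {3,5,7} 1  {4,6,8} 1  {5,7,8} 3  {6,7,8} 3
  4 to go: {2,3,5,7} 1  {3,5,7,8} 4  {4,6,7,8} 4  {5,6,7,8} 6
  5 to go: {1,2,3,5,7} 1  {2,3,5,7,8} 5  {3,5,6,7,8} 10  {4,5,6,7,8} 10
  6 to go: {1,2,3,5,7,8} 6  {2,3,5,6,7,8} 15  {3,4,5,6,7,8} 20
  7 to go: {1,2,3,5,6,7,8} 21  {2,3,4,5,6,7,8} 35
  if 0:z drops first: 56 orders
  if 1:b drops first: 35 orders
heap linearizations: 91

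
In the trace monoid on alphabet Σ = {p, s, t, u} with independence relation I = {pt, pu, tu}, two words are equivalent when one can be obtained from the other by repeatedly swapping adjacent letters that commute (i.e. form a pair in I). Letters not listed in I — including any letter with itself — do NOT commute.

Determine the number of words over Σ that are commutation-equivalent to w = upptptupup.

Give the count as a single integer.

#0=u has no predecessor
#1=p has no predecessor
#2=p depends on [1:p]
#3=t has no predecessor
#4=p depends on [2:p]
#5=t depends on [3:t]
#6=u depends on [0:u]
#7=p depends on [4:p]
#8=u depends on [6:u]
#9=p depends on [7:p]
sources: [0:u, 1:p, 3:t]
N(rest) = Σ N(rest − s) over sources s of rest; N(one piece) = 1:
  size 1 → [5]=1  [8]=1  [9]=1
  size 2 → [3,5]=1  [5,8]=2  [5,9]=2  [6,8]=1  [7,9]=1  [8,9]=2
  size 3 → [0,6,8]=1  [3,5,8]=3  [3,5,9]=3  [4,7,9]=1  [5,6,8]=3  [5,7,9]=3  [5,8,9]=6  [6,8,9]=3  [7,8,9]=3
  size 4 → [0,5,6,8]=4  [0,6,8,9]=4  [2,4,7,9]=1  [3,5,6,8]=6  [3,5,7,9]=6  [3,5,8,9]=12  [4,5,7,9]=4  [4,7,8,9]=4  [5,6,8,9]=12  [5,7,8,9]=12  [6,7,8,9]=6
  size 5 → [0,3,5,6,8]=10  [0,5,6,8,9]=20  [0,6,7,8,9]=10  [1,2,4,7,9]=1  [2,4,5,7,9]=5  [2,4,7,8,9]=5  [3,4,5,7,9]=10  [3,5,6,8,9]=30  [3,5,7,8,9]=30  [4,5,7,8,9]=20  [4,6,7,8,9]=10  [5,6,7,8,9]=30
  size 6 → [0,3,5,6,8,9]=60  [0,4,6,7,8,9]=20  [0,5,6,7,8,9]=60  [1,2,4,5,7,9]=6  [1,2,4,7,8,9]=6  [2,3,4,5,7,9]=15  [2,4,5,7,8,9]=30  [2,4,6,7,8,9]=15  [3,4,5,7,8,9]=60  [3,5,6,7,8,9]=90  [4,5,6,7,8,9]=60
  size 7 → [0,2,4,6,7,8,9]=35  [0,3,5,6,7,8,9]=210  [0,4,5,6,7,8,9]=140  [1,2,3,4,5,7,9]=21  [1,2,4,5,7,8,9]=42  [1,2,4,6,7,8,9]=21  [2,3,4,5,7,8,9]=105  [2,4,5,6,7,8,9]=105  [3,4,5,6,7,8,9]=210
  size 8 → [0,1,2,4,6,7,8,9]=56  [0,2,4,5,6,7,8,9]=280  [0,3,4,5,6,7,8,9]=560  [1,2,3,4,5,7,8,9]=168  [1,2,4,5,6,7,8,9]=168  [2,3,4,5,6,7,8,9]=420
  first=0(u) contributes 756
  first=1(p) contributes 1260
  first=3(t) contributes 504
|[w]| = 2520

2520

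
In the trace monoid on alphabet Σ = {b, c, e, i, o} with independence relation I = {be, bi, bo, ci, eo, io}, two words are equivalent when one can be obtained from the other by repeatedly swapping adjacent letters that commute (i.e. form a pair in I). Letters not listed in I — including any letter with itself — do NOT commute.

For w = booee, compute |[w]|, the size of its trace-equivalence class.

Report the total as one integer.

piece 0:b — minimal
piece 1:o — minimal
piece 2:o rests on {1:o}
piece 3:e — minimal
piece 4:e rests on {3:e}
minimal pieces: {0:b, 1:o, 3:e}
ways to finish when only these pieces remain (= sum over removing one remaining piece with nothing left below it):
  1 left: {0}→1  {2}→1  {4}→1
  2 left: {0,2}→2  {0,4}→2  {1,2}→1  {2,4}→2  {3,4}→1
  3 left: {0,1,2}→3  {0,2,4}→6  {0,3,4}→3  {1,2,4}→3  {2,3,4}→3
  placing 0:b first → 6 extensions
  placing 1:o first → 12 extensions
  placing 3:e first → 12 extensions
total linear extensions = 30

30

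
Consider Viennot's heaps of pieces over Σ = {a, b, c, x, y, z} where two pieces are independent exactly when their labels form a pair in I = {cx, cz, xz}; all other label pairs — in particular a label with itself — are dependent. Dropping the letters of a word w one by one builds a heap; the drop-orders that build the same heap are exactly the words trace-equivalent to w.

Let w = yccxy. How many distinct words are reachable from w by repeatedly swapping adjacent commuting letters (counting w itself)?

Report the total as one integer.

#0=y has no predecessor
#1=c depends on [0:y]
#2=c depends on [1:c]
#3=x depends on [0:y]
#4=y depends on [2:c, 3:x]
sources: [0:y]
N(rest) = Σ N(rest − s) over sources s of rest; N(one piece) = 1:
  size 1 → [4]=1
  size 2 → [2,4]=1  [3,4]=1
  size 3 → [1,2,4]=1  [2,3,4]=2
  first=0(y) contributes 3

3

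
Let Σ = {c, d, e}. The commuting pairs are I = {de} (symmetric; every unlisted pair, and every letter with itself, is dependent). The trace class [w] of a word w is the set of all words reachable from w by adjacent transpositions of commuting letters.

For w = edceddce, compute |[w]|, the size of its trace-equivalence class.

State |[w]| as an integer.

6

0(e) covers ∅
1(d) covers ∅
2(c) covers 0:e, 1:d
3(e) covers 2:c
4(d) covers 2:c
5(d) covers 4:d
6(c) covers 3:e, 5:d
7(e) covers 6:c
floor of heap: 0:e, 1:d
completions by unplaced set U, small U first (add the entries for U minus each lowest piece of U):
  |U|=1: {7}:1
  |U|=2: {6,7}:1
  |U|=3: {3,6,7}:1  {5,6,7}:1
  |U|=4: {3,5,6,7}:2  {4,5,6,7}:1
  |U|=5: {3,4,5,6,7}:3
  |U|=6: {2,3,4,5,6,7}:3
  start at 0(e): 3
  start at 1(d): 3
sum over floor = 6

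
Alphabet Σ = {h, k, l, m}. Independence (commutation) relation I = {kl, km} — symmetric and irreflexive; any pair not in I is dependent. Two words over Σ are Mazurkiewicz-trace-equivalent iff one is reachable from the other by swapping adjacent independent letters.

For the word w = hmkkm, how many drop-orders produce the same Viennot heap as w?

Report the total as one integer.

piece 0:h — minimal
piece 1:m rests on {0:h}
piece 2:k rests on {0:h}
piece 3:k rests on {2:k}
piece 4:m rests on {1:m}
minimal pieces: {0:h}
ways to finish when only these pieces remain (= sum over removing one remaining piece with nothing left below it):
  1 left: {3}→1  {4}→1
  2 left: {1,4}→1  {2,3}→1  {3,4}→2
  3 left: {1,3,4}→3  {2,3,4}→3
  placing 0:h first → 6 extensions

6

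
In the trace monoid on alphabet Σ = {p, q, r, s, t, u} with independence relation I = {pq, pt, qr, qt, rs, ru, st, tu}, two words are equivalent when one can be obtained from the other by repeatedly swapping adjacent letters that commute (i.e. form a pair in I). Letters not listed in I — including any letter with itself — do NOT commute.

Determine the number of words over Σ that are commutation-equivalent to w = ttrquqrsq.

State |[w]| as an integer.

#0=t has no predecessor
#1=t depends on [0:t]
#2=r depends on [1:t]
#3=q has no predecessor
#4=u depends on [3:q]
#5=q depends on [4:u]
#6=r depends on [2:r]
#7=s depends on [5:q]
#8=q depends on [7:s]
sources: [0:t, 3:q]
N(rest) = Σ N(rest − s) over sources s of rest; N(one piece) = 1:
  size 1 → [6]=1  [8]=1
  size 2 → [2,6]=1  [6,8]=2  [7,8]=1
  size 3 → [1,2,6]=1  [2,6,8]=3  [5,7,8]=1  [6,7,8]=3
  size 4 → [0,1,2,6]=1  [1,2,6,8]=4  [2,6,7,8]=6  [4,5,7,8]=1  [5,6,7,8]=4
  size 5 → [0,1,2,6,8]=5  [1,2,6,7,8]=10  [2,5,6,7,8]=10  [3,4,5,7,8]=1  [4,5,6,7,8]=5
  size 6 → [0,1,2,6,7,8]=15  [1,2,5,6,7,8]=20  [2,4,5,6,7,8]=15  [3,4,5,6,7,8]=6
  size 7 → [0,1,2,5,6,7,8]=35  [1,2,4,5,6,7,8]=35  [2,3,4,5,6,7,8]=21
  first=0(t) contributes 56
  first=3(q) contributes 70
|[w]| = 126

126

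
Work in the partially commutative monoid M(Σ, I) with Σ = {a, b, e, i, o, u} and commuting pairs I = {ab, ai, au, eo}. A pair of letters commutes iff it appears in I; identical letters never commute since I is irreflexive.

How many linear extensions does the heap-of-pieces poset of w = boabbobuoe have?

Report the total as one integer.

0(b) covers ∅
1(o) covers 0:b
2(a) covers 1:o
3(b) covers 1:o
4(b) covers 3:b
5(o) covers 2:a, 4:b
6(b) covers 5:o
7(u) covers 6:b
8(o) covers 7:u
9(e) covers 7:u
floor of heap: 0:b
completions by unplaced set U, small U first (add the entries for U minus each lowest piece of U):
  |U|=1: {8}:1  {9}:1
  |U|=2: {8,9}:2
  |U|=3: {7,8,9}:2
  |U|=4: {6,7,8,9}:2
  |U|=5: {5,6,7,8,9}:2
  |U|=6: {2,5,6,7,8,9}:2  {4,5,6,7,8,9}:2
  |U|=7: {2,4,5,6,7,8,9}:4  {3,4,5,6,7,8,9}:2
  |U|=8: {2,3,4,5,6,7,8,9}:6
  start at 0(b): 6

6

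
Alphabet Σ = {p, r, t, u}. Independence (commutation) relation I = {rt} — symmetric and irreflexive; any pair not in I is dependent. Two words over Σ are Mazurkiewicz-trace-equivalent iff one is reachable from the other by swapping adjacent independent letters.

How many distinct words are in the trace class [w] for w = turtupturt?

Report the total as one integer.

0(t) covers ∅
1(u) covers 0:t
2(r) covers 1:u
3(t) covers 1:u
4(u) covers 2:r, 3:t
5(p) covers 4:u
6(t) covers 5:p
7(u) covers 6:t
8(r) covers 7:u
9(t) covers 7:u
floor of heap: 0:t
completions by unplaced set U, small U first (add the entries for U minus each lowest piece of U):
  |U|=1: {8}:1  {9}:1
  |U|=2: {8,9}:2
  |U|=3: {7,8,9}:2
  |U|=4: {6,7,8,9}:2
  |U|=5: {5,6,7,8,9}:2
  |U|=6: {4,5,6,7,8,9}:2
  |U|=7: {2,4,5,6,7,8,9}:2  {3,4,5,6,7,8,9}:2
  |U|=8: {2,3,4,5,6,7,8,9}:4
  start at 0(t): 4

4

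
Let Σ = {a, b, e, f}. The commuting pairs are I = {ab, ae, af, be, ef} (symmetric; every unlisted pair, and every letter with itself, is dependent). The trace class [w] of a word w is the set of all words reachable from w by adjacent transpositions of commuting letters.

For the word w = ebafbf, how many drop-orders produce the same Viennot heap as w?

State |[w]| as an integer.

30

drop 0:e onto floor
drop 1:b onto floor
drop 2:a onto floor
drop 3:f onto {1:b}
drop 4:b onto {3:f}
drop 5:f onto {4:b}
ground layer = {0:e, 1:b, 2:a}
drop-orders for the pieces not yet dropped (sum over which currently-grounded one goes next):
  1 to go: {0} 1  {2} 1  {5} 1
  2 to go: {0,2} 2  {0,5} 2  {2,5} 2  {4,5} 1
  3 to go: {0,2,5} 6  {0,4,5} 3  {2,4,5} 3  {3,4,5} 1
  4 to go: {0,2,4,5} 12  {0,3,4,5} 4  {1,3,4,5} 1  {2,3,4,5} 4
  if 0:e drops first: 5 orders
  if 1:b drops first: 20 orders
  if 2:a drops first: 5 orders
heap linearizations: 30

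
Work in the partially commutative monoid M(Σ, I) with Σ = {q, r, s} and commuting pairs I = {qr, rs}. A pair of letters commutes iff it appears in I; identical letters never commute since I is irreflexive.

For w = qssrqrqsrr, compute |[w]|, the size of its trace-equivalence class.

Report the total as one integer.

piece 0:q — minimal
piece 1:s rests on {0:q}
piece 2:s rests on {1:s}
piece 3:r — minimal
piece 4:q rests on {2:s}
piece 5:r rests on {3:r}
piece 6:q rests on {4:q}
piece 7:s rests on {6:q}
piece 8:r rests on {5:r}
piece 9:r rests on {8:r}
minimal pieces: {0:q, 3:r}
ways to finish when only these pieces remain (= sum over removing one remaining piece with nothing left below it):
  1 left: {7}→1  {9}→1
  2 left: {6,7}→1  {7,9}→2  {8,9}→1
  3 left: {4,6,7}→1  {5,8,9}→1  {6,7,9}→3  {7,8,9}→3
  4 left: {2,4,6,7}→1  {3,5,8,9}→1  {4,6,7,9}→4  {5,7,8,9}→4  {6,7,8,9}→6
  5 left: {1,2,4,6,7}→1  {2,4,6,7,9}→5  {3,5,7,8,9}→5  {4,6,7,8,9}→10  {5,6,7,8,9}→10
  6 left: {0,1,2,4,6,7}→1  {1,2,4,6,7,9}→6  {2,4,6,7,8,9}→15  {3,5,6,7,8,9}→15  {4,5,6,7,8,9}→20
  7 left: {0,1,2,4,6,7,9}→7  {1,2,4,6,7,8,9}→21  {2,4,5,6,7,8,9}→35  {3,4,5,6,7,8,9}→35
  8 left: {0,1,2,4,6,7,8,9}→28  {1,2,4,5,6,7,8,9}→56  {2,3,4,5,6,7,8,9}→70
  placing 0:q first → 126 extensions
  placing 3:r first → 84 extensions
total linear extensions = 210

210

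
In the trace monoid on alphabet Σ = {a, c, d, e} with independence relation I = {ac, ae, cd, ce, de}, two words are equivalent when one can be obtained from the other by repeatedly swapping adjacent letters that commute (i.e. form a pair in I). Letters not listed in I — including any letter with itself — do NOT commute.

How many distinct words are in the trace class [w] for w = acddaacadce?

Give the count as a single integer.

1320

0(a) covers ∅
1(c) covers ∅
2(d) covers 0:a
3(d) covers 2:d
4(a) covers 3:d
5(a) covers 4:a
6(c) covers 1:c
7(a) covers 5:a
8(d) covers 7:a
9(c) covers 6:c
10(e) covers ∅
floor of heap: 0:a, 1:c, 10:e
completions by unplaced set U, small U first (add the entries for U minus each lowest piece of U):
  |U|=1: {8}:1  {9}:1  {10}:1
  |U|=2: {6,9}:1  {7,8}:1  {8,9}:2  {8,10}:2  {9,10}:2
  |U|=3: {1,6,9}:1  {5,7,8}:1  {6,8,9}:3  {6,9,10}:3  {7,8,9}:3  {7,8,10}:3  {8,9,10}:6
  |U|=4: {1,6,8,9}:4  {1,6,9,10}:4  {4,5,7,8}:1  {5,7,8,9}:4  {5,7,8,10}:4  {6,7,8,9}:6  {6,8,9,10}:12  {7,8,9,10}:12
  |U|=5: {1,6,7,8,9}:10  {1,6,8,9,10}:20  {3,4,5,7,8}:1  {4,5,7,8,9}:5  {4,5,7,8,10}:5  {5,6,7,8,9}:10  {5,7,8,9,10}:20  {6,7,8,9,10}:30
  |U|=6: {1,5,6,7,8,9}:20  {1,6,7,8,9,10}:60  {2,3,4,5,7,8}:1  {3,4,5,7,8,9}:6  {3,4,5,7,8,10}:6  {4,5,6,7,8,9}:15  {4,5,7,8,9,10}:30  {5,6,7,8,9,10}:60
  |U|=7: {0,2,3,4,5,7,8}:1  {1,4,5,6,7,8,9}:35  {1,5,6,7,8,9,10}:140  {2,3,4,5,7,8,9}:7  {2,3,4,5,7,8,10}:7  {3,4,5,6,7,8,9}:21  {3,4,5,7,8,9,10}:42  {4,5,6,7,8,9,10}:105
  |U|=8: {0,2,3,4,5,7,8,9}:8  {0,2,3,4,5,7,8,10}:8  {1,3,4,5,6,7,8,9}:56  {1,4,5,6,7,8,9,10}:280  {2,3,4,5,6,7,8,9}:28  {2,3,4,5,7,8,9,10}:56  {3,4,5,6,7,8,9,10}:168
  |U|=9: {0,2,3,4,5,6,7,8,9}:36  {0,2,3,4,5,7,8,9,10}:72  {1,2,3,4,5,6,7,8,9}:84  {1,3,4,5,6,7,8,9,10}:504  {2,3,4,5,6,7,8,9,10}:252
  start at 0(a): 840
  start at 1(c): 360
  start at 10(e): 120
sum over floor = 1320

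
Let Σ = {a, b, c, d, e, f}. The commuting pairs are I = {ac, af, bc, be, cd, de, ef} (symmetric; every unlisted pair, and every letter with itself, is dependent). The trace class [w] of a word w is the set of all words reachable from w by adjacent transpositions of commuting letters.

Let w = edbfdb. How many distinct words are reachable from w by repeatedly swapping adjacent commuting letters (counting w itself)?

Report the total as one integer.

6

piece 0:e — minimal
piece 1:d — minimal
piece 2:b rests on {1:d}
piece 3:f rests on {2:b}
piece 4:d rests on {3:f}
piece 5:b rests on {4:d}
minimal pieces: {0:e, 1:d}
ways to finish when only these pieces remain (= sum over removing one remaining piece with nothing left below it):
  1 left: {0}→1  {5}→1
  2 left: {0,5}→2  {4,5}→1
  3 left: {0,4,5}→3  {3,4,5}→1
  4 left: {0,3,4,5}→4  {2,3,4,5}→1
  placing 0:e first → 1 extensions
  placing 1:d first → 5 extensions
total linear extensions = 6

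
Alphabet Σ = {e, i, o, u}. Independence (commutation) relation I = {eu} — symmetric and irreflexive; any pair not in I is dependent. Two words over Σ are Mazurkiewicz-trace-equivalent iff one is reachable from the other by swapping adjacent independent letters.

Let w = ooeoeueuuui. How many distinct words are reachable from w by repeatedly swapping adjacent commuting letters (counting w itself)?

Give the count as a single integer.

0(o) covers ∅
1(o) covers 0:o
2(e) covers 1:o
3(o) covers 2:e
4(e) covers 3:o
5(u) covers 3:o
6(e) covers 4:e
7(u) covers 5:u
8(u) covers 7:u
9(u) covers 8:u
10(i) covers 6:e, 9:u
floor of heap: 0:o
completions by unplaced set U, small U first (add the entries for U minus each lowest piece of U):
  |U|=1: {10}:1
  |U|=2: {6,10}:1  {9,10}:1
  |U|=3: {4,6,10}:1  {6,9,10}:2  {8,9,10}:1
  |U|=4: {4,6,9,10}:3  {6,8,9,10}:3  {7,8,9,10}:1
  |U|=5: {4,6,8,9,10}:6  {5,7,8,9,10}:1  {6,7,8,9,10}:4
  |U|=6: {4,6,7,8,9,10}:10  {5,6,7,8,9,10}:5
  |U|=7: {4,5,6,7,8,9,10}:15
  |U|=8: {3,4,5,6,7,8,9,10}:15
  |U|=9: {2,3,4,5,6,7,8,9,10}:15
  start at 0(o): 15

15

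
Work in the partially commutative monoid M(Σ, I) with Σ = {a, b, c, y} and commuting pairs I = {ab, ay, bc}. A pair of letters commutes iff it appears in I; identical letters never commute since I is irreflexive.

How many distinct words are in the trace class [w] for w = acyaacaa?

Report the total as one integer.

#0=a has no predecessor
#1=c depends on [0:a]
#2=y depends on [1:c]
#3=a depends on [1:c]
#4=a depends on [3:a]
#5=c depends on [2:y, 4:a]
#6=a depends on [5:c]
#7=a depends on [6:a]
sources: [0:a]
N(rest) = Σ N(rest − s) over sources s of rest; N(one piece) = 1:
  size 1 → [7]=1
  size 2 → [6,7]=1
  size 3 → [5,6,7]=1
  size 4 → [2,5,6,7]=1  [4,5,6,7]=1
  size 5 → [2,4,5,6,7]=2  [3,4,5,6,7]=1
  size 6 → [2,3,4,5,6,7]=3
  first=0(a) contributes 3

3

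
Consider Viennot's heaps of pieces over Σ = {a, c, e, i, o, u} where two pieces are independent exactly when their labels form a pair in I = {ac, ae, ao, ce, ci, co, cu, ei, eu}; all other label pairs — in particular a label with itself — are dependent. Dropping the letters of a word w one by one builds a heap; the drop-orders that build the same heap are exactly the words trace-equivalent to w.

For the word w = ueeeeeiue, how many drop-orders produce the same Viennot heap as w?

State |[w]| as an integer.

84

piece 0:u — minimal
piece 1:e — minimal
piece 2:e rests on {1:e}
piece 3:e rests on {2:e}
piece 4:e rests on {3:e}
piece 5:e rests on {4:e}
piece 6:i rests on {0:u}
piece 7:u rests on {6:i}
piece 8:e rests on {5:e}
minimal pieces: {0:u, 1:e}
ways to finish when only these pieces remain (= sum over removing one remaining piece with nothing left below it):
  1 left: {7}→1  {8}→1
  2 left: {5,8}→1  {6,7}→1  {7,8}→2
  3 left: {0,6,7}→1  {4,5,8}→1  {5,7,8}→3  {6,7,8}→3
  4 left: {0,6,7,8}→4  {3,4,5,8}→1  {4,5,7,8}→4  {5,6,7,8}→6
  5 left: {0,5,6,7,8}→10  {2,3,4,5,8}→1  {3,4,5,7,8}→5  {4,5,6,7,8}→10
  6 left: {0,4,5,6,7,8}→20  {1,2,3,4,5,8}→1  {2,3,4,5,7,8}→6  {3,4,5,6,7,8}→15
  7 left: {0,3,4,5,6,7,8}→35  {1,2,3,4,5,7,8}→7  {2,3,4,5,6,7,8}→21
  placing 0:u first → 28 extensions
  placing 1:e first → 56 extensions
total linear extensions = 84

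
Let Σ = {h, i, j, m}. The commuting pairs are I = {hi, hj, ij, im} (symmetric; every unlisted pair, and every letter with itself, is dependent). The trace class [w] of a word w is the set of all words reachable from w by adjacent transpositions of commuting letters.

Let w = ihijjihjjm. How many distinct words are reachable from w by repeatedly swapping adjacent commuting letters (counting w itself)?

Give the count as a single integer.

1800

0(i) covers ∅
1(h) covers ∅
2(i) covers 0:i
3(j) covers ∅
4(j) covers 3:j
5(i) covers 2:i
6(h) covers 1:h
7(j) covers 4:j
8(j) covers 7:j
9(m) covers 6:h, 8:j
floor of heap: 0:i, 1:h, 3:j
completions by unplaced set U, small U first (add the entries for U minus each lowest piece of U):
  |U|=1: {5}:1  {9}:1
  |U|=2: {2,5}:1  {5,9}:2  {6,9}:1  {8,9}:1
  |U|=3: {0,2,5}:1  {1,6,9}:1  {2,5,9}:3  {5,6,9}:3  {5,8,9}:3  {6,8,9}:2  {7,8,9}:1
  |U|=4: {0,2,5,9}:4  {1,5,6,9}:4  {1,6,8,9}:3  {2,5,6,9}:6  {2,5,8,9}:6  {4,7,8,9}:1  {5,6,8,9}:8  {5,7,8,9}:4  {6,7,8,9}:3
  |U|=5: {0,2,5,6,9}:10  {0,2,5,8,9}:10  {1,2,5,6,9}:10  {1,5,6,8,9}:15  {1,6,7,8,9}:6  {2,5,6,8,9}:20  {2,5,7,8,9}:10  {3,4,7,8,9}:1  {4,5,7,8,9}:5  {4,6,7,8,9}:4  {5,6,7,8,9}:15
  |U|=6: {0,1,2,5,6,9}:20  {0,2,5,6,8,9}:40  {0,2,5,7,8,9}:20  {1,2,5,6,8,9}:45  {1,4,6,7,8,9}:10  {1,5,6,7,8,9}:36  {2,4,5,7,8,9}:15  {2,5,6,7,8,9}:45  {3,4,5,7,8,9}:6  {3,4,6,7,8,9}:5  {4,5,6,7,8,9}:24
  |U|=7: {0,1,2,5,6,8,9}:105  {0,2,4,5,7,8,9}:35  {0,2,5,6,7,8,9}:105  {1,2,5,6,7,8,9}:126  {1,3,4,6,7,8,9}:15  {1,4,5,6,7,8,9}:70  {2,3,4,5,7,8,9}:21  {2,4,5,6,7,8,9}:84  {3,4,5,6,7,8,9}:35
  |U|=8: {0,1,2,5,6,7,8,9}:336  {0,2,3,4,5,7,8,9}:56  {0,2,4,5,6,7,8,9}:224  {1,2,4,5,6,7,8,9}:280  {1,3,4,5,6,7,8,9}:120  {2,3,4,5,6,7,8,9}:140
  start at 0(i): 540
  start at 1(h): 420
  start at 3(j): 840
sum over floor = 1800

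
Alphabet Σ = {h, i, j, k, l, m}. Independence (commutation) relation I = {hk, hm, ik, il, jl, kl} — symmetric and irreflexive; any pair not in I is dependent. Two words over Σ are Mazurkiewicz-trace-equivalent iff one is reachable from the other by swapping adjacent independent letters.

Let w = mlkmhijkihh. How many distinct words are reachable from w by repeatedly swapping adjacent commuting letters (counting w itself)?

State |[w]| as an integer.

piece 0:m — minimal
piece 1:l rests on {0:m}
piece 2:k rests on {0:m}
piece 3:m rests on {1:l, 2:k}
piece 4:h rests on {1:l}
piece 5:i rests on {3:m, 4:h}
piece 6:j rests on {5:i}
piece 7:k rests on {6:j}
piece 8:i rests on {6:j}
piece 9:h rests on {8:i}
piece 10:h rests on {9:h}
minimal pieces: {0:m}
ways to finish when only these pieces remain (= sum over removing one remaining piece with nothing left below it):
  1 left: {7}→1  {10}→1
  2 left: {7,10}→2  {9,10}→1
  3 left: {7,9,10}→3  {8,9,10}→1
  4 left: {7,8,9,10}→4
  5 left: {6,7,8,9,10}→4
  6 left: {5,6,7,8,9,10}→4
  7 left: {3,5,6,7,8,9,10}→4  {4,5,6,7,8,9,10}→4
  8 left: {2,3,5,6,7,8,9,10}→4  {3,4,5,6,7,8,9,10}→8
  9 left: {1,3,4,5,6,7,8,9,10}→8  {2,3,4,5,6,7,8,9,10}→12
  placing 0:m first → 20 extensions

20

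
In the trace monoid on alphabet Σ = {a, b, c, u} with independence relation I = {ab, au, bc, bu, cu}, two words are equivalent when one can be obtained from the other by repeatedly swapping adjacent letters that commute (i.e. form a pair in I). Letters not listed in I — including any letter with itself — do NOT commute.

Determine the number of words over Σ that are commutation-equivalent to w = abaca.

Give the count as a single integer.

0(a) covers ∅
1(b) covers ∅
2(a) covers 0:a
3(c) covers 2:a
4(a) covers 3:c
floor of heap: 0:a, 1:b
completions by unplaced set U, small U first (add the entries for U minus each lowest piece of U):
  |U|=1: {1}:1  {4}:1
  |U|=2: {1,4}:2  {3,4}:1
  |U|=3: {1,3,4}:3  {2,3,4}:1
  start at 0(a): 4
  start at 1(b): 1
sum over floor = 5

5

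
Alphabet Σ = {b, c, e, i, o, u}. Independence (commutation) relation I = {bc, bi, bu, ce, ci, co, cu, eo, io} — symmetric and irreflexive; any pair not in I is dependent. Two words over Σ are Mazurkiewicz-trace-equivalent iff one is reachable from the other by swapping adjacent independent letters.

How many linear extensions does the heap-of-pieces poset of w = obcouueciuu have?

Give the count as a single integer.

55

0(o) covers ∅
1(b) covers 0:o
2(c) covers ∅
3(o) covers 1:b
4(u) covers 3:o
5(u) covers 4:u
6(e) covers 5:u
7(c) covers 2:c
8(i) covers 6:e
9(u) covers 8:i
10(u) covers 9:u
floor of heap: 0:o, 2:c
completions by unplaced set U, small U first (add the entries for U minus each lowest piece of U):
  |U|=1: {7}:1  {10}:1
  |U|=2: {2,7}:1  {7,10}:2  {9,10}:1
  |U|=3: {2,7,10}:3  {7,9,10}:3  {8,9,10}:1
  |U|=4: {2,7,9,10}:6  {6,8,9,10}:1  {7,8,9,10}:4
  |U|=5: {2,7,8,9,10}:10  {5,6,8,9,10}:1  {6,7,8,9,10}:5
  |U|=6: {2,6,7,8,9,10}:15  {4,5,6,8,9,10}:1  {5,6,7,8,9,10}:6
  |U|=7: {2,5,6,7,8,9,10}:21  {3,4,5,6,8,9,10}:1  {4,5,6,7,8,9,10}:7
  |U|=8: {1,3,4,5,6,8,9,10}:1  {2,4,5,6,7,8,9,10}:28  {3,4,5,6,7,8,9,10}:8
  |U|=9: {0,1,3,4,5,6,8,9,10}:1  {1,3,4,5,6,7,8,9,10}:9  {2,3,4,5,6,7,8,9,10}:36
  start at 0(o): 45
  start at 2(c): 10
sum over floor = 55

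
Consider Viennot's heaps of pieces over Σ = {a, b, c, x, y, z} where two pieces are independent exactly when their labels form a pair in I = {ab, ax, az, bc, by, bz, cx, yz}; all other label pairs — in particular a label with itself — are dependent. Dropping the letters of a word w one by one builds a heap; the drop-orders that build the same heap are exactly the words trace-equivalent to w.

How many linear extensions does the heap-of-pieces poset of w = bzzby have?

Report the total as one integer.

#0=b has no predecessor
#1=z has no predecessor
#2=z depends on [1:z]
#3=b depends on [0:b]
#4=y has no predecessor
sources: [0:b, 1:z, 4:y]
N(rest) = Σ N(rest − s) over sources s of rest; N(one piece) = 1:
  size 1 → [2]=1  [3]=1  [4]=1
  size 2 → [0,3]=1  [1,2]=1  [2,3]=2  [2,4]=2  [3,4]=2
  size 3 → [0,2,3]=3  [0,3,4]=3  [1,2,3]=3  [1,2,4]=3  [2,3,4]=6
  first=0(b) contributes 12
  first=1(z) contributes 12
  first=4(y) contributes 6
|[w]| = 30

30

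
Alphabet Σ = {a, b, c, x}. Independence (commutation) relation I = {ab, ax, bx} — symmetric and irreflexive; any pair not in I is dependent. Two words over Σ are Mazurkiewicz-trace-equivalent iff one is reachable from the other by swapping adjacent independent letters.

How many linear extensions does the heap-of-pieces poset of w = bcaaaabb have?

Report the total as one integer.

drop 0:b onto floor
drop 1:c onto {0:b}
drop 2:a onto {1:c}
drop 3:a onto {2:a}
drop 4:a onto {3:a}
drop 5:a onto {4:a}
drop 6:b onto {1:c}
drop 7:b onto {6:b}
ground layer = {0:b}
drop-orders for the pieces not yet dropped (sum over which currently-grounded one goes next):
  1 to go: {5} 1  {7} 1
  2 to go: {4,5} 1  {5,7} 2  {6,7} 1
  3 to go: {3,4,5} 1  {4,5,7} 3  {5,6,7} 3
  4 to go: {2,3,4,5} 1  {3,4,5,7} 4  {4,5,6,7} 6
  5 to go: {2,3,4,5,7} 5  {3,4,5,6,7} 10
  6 to go: {2,3,4,5,6,7} 15
  if 0:b drops first: 15 orders

15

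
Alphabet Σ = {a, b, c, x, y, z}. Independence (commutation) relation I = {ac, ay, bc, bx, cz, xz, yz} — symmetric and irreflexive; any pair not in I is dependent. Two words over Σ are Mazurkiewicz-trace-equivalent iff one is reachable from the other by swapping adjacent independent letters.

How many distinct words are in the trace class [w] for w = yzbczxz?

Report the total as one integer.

25

piece 0:y — minimal
piece 1:z — minimal
piece 2:b rests on {0:y, 1:z}
piece 3:c rests on {0:y}
piece 4:z rests on {2:b}
piece 5:x rests on {3:c}
piece 6:z rests on {4:z}
minimal pieces: {0:y, 1:z}
ways to finish when only these pieces remain (= sum over removing one remaining piece with nothing left below it):
  1 left: {5}→1  {6}→1
  2 left: {3,5}→1  {4,6}→1  {5,6}→2
  3 left: {2,4,6}→1  {3,5,6}→3  {4,5,6}→3
  4 left: {1,2,4,6}→1  {2,4,5,6}→4  {3,4,5,6}→6
  5 left: {1,2,4,5,6}→5  {2,3,4,5,6}→10
  placing 0:y first → 15 extensions
  placing 1:z first → 10 extensions
total linear extensions = 25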